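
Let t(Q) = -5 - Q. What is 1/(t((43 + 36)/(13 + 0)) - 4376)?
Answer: -13/57032 ≈ -0.00022794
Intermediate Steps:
1/(t((43 + 36)/(13 + 0)) - 4376) = 1/((-5 - (43 + 36)/(13 + 0)) - 4376) = 1/((-5 - 79/13) - 4376) = 1/(-144/13 - 4376) = 1/(-57032/13) = -13/57032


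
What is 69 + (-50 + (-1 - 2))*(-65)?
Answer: 3514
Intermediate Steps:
69 + (-50 + (-1 - 2))*(-65) = 69 + (-50 - 3)*(-65) = 69 - 53*(-65) = 69 + 3445 = 3514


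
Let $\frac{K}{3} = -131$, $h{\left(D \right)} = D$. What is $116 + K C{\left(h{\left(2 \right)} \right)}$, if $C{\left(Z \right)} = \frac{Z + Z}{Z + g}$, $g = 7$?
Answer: $- \frac{176}{3} \approx -58.667$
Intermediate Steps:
$K = -393$ ($K = 3 \left(-131\right) = -393$)
$C{\left(Z \right)} = \frac{2 Z}{7 + Z}$ ($C{\left(Z \right)} = \frac{Z + Z}{Z + 7} = \frac{2 Z}{7 + Z}$)
$116 + K C{\left(h{\left(2 \right)} \right)} = 116 - 393 \cdot 2 \cdot 2 \frac{1}{7 + 2} = 116 - 393 \cdot 2 \cdot 2 \cdot \frac{1}{9} = 116 - \frac{524}{3} = - \frac{176}{3}$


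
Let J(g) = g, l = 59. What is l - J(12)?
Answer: 47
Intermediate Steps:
l - J(12) = 59 - 1*12 = 59 - 12 = 47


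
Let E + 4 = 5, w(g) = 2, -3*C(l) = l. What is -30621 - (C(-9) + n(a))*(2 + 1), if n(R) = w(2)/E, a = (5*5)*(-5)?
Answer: -30636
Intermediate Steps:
C(l) = -l/3
a = -125 (a = 25*(-5) = -125)
E = 1 (E = -4 + 5 = 1)
n(R) = 2 (n(R) = 2/1 = 2*1 = 2)
-30621 - (C(-9) + n(a))*(2 + 1) = -30621 - (-⅓*(-9) + 2)*(2 + 1) = -30621 - (3 + 2)*3 = -30621 - 5*3 = -30621 - 1*15 = -30621 - 15 = -30636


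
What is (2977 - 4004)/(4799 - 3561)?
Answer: -1027/1238 ≈ -0.82956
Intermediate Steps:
(2977 - 4004)/(4799 - 3561) = -1027/1238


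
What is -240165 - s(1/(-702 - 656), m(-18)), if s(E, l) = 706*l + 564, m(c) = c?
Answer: -228021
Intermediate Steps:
s(E, l) = 564 + 706*l
-240165 - s(1/(-702 - 656), m(-18)) = -240165 - (564 + 706*(-18)) = -240165 - (564 - 12708) = -240165 - 1*(-12144) = -240165 + 12144 = -228021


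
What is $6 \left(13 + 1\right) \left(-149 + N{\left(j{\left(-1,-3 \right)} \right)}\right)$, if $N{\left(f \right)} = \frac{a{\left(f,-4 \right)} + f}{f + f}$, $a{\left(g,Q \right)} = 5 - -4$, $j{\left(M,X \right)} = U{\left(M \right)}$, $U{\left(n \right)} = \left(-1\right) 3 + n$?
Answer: $- \frac{25137}{2} \approx -12569.0$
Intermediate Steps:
$U{\left(n \right)} = -3 + n$
$j{\left(M,X \right)} = -3 + M$
$a{\left(g,Q \right)} = 9$ ($a{\left(g,Q \right)} = 5 + 4 = 9$)
$N{\left(f \right)} = \frac{9 + f}{2 f}$ ($N{\left(f \right)} = \frac{9 + f}{f + f} = \frac{9 + f}{2 f}$)
$6 \left(13 + 1\right) \left(-149 + N{\left(j{\left(-1,-3 \right)} \right)}\right) = 6 \left(13 + 1\right) \left(-149 + \frac{9 - 4}{2 \left(-3 - 1\right)}\right) = 6 \cdot 14 \left(-149 + \frac{9 - 4}{2 \left(-4\right)}\right) = 84 \left(-149 + \frac{1}{2} \left(- \frac{1}{4}\right) 5\right) = 84 \left(-149 - \frac{5}{8}\right) = 84 \left(- \frac{1197}{8}\right) = - \frac{25137}{2}$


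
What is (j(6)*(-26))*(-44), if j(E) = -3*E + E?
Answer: -13728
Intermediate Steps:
j(E) = -2*E
(j(6)*(-26))*(-44) = (-2*6*(-26))*(-44) = -12*(-26)*(-44) = 312*(-44) = -13728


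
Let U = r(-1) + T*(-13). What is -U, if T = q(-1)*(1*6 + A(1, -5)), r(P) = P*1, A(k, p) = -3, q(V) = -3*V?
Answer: 118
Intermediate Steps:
r(P) = P
T = 9 (T = (-3*(-1))*(1*6 - 3) = 3*(6 - 3) = 3*3 = 9)
U = -118 (U = -1 + 9*(-13) = -1 - 117 = -118)
-U = -1*(-118) = 118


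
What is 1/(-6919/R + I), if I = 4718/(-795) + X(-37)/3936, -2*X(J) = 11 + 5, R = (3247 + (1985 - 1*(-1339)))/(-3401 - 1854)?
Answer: 856726980/4735445335393 ≈ 0.00018092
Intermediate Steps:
R = -6571/5255 (R = (3247 + (1985 + 1339))/(-5255) = (3247 + 3324)*(-1/5255) = 6571*(-1/5255) = -6571/5255 ≈ -1.2504)
X(J) = -8 (X(J) = -(11 + 5)/2 = -1/2*16 = -8)
I = -774017/130380 (I = 4718/(-795) - 8/3936 = 4718*(-1/795) - 8*1/3936 = -4718/795 - 1/492 = -774017/130380 ≈ -5.9366)
1/(-6919/R + I) = 1/(-6919/(-6571/5255) - 774017/130380) = 1/(-6919*(-5255/6571) - 774017/130380) = 1/(36359345/6571 - 774017/130380) = 1/(4735445335393/856726980) = 856726980/4735445335393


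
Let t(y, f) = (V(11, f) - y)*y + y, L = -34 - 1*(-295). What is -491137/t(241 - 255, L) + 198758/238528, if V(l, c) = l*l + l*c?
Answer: 31379310155/2510387936 ≈ 12.500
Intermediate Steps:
V(l, c) = l**2 + c*l
L = 261 (L = -34 + 295 = 261)
t(y, f) = y + y*(121 - y + 11*f) (t(y, f) = (11*(f + 11) - y)*y + y = (11*(11 + f) - y)*y + y = ((121 + 11*f) - y)*y + y = (121 - y + 11*f)*y + y = y*(121 - y + 11*f) + y = y + y*(121 - y + 11*f))
-491137/t(241 - 255, L) + 198758/238528 = -491137*1/((241 - 255)*(122 - (241 - 255) + 11*261)) + 198758/238528 = -491137*(-1/(14*(122 - 1*(-14) + 2871))) + 198758*(1/238528) = -491137*(-1/(14*(122 + 14 + 2871))) + 99379/119264 = -491137/((-14*3007)) + 99379/119264 = -491137/(-42098) + 99379/119264 = -491137*(-1/42098) + 99379/119264 = 491137/42098 + 99379/119264 = 31379310155/2510387936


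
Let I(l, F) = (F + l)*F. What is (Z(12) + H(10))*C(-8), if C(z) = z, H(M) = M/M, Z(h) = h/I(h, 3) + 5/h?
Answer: -202/15 ≈ -13.467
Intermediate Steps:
I(l, F) = F*(F + l)
Z(h) = 5/h + h/(9 + 3*h) (Z(h) = h/((3*(3 + h))) + 5/h = h/(9 + 3*h) + 5/h = 5/h + h/(9 + 3*h))
H(M) = 1
(Z(12) + H(10))*C(-8) = ((1/3)*(45 + 12**2 + 15*12)/(12*(3 + 12)) + 1)*(-8) = ((1/3)*(1/12)*(45 + 144 + 180)/15 + 1)*(-8) = ((1/3)*(1/12)*(1/15)*369 + 1)*(-8) = (41/60 + 1)*(-8) = (101/60)*(-8) = -202/15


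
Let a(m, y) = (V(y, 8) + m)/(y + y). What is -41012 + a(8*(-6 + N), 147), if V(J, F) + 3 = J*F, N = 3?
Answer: -4018793/98 ≈ -41008.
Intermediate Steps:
V(J, F) = -3 + F*J (V(J, F) = -3 + J*F = -3 + F*J)
a(m, y) = (-3 + m + 8*y)/(2*y) (a(m, y) = ((-3 + 8*y) + m)/(y + y) = (-3 + m + 8*y)/((2*y)) = (-3 + m + 8*y)*(1/(2*y)) = (-3 + m + 8*y)/(2*y))
-41012 + a(8*(-6 + N), 147) = -41012 + (½)*(-3 + 8*(-6 + 3) + 8*147)/147 = -41012 + (½)*(1/147)*(-3 + 8*(-3) + 1176) = -41012 + (½)*(1/147)*(-3 - 24 + 1176) = -41012 + (½)*(1/147)*1149 = -41012 + 383/98 = -4018793/98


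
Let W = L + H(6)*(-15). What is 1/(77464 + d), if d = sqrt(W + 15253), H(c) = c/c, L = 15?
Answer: 77464/6000656043 - sqrt(15253)/6000656043 ≈ 1.2889e-5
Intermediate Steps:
H(c) = 1
W = 0 (W = 15 + 1*(-15) = 15 - 15 = 0)
d = sqrt(15253) (d = sqrt(0 + 15253) = sqrt(15253) ≈ 123.50)
1/(77464 + d) = 1/(77464 + sqrt(15253))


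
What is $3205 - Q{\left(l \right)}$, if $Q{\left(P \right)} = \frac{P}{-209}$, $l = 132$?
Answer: $\frac{60907}{19} \approx 3205.6$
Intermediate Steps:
$Q{\left(P \right)} = - \frac{P}{209}$ ($Q{\left(P \right)} = P \left(- \frac{1}{209}\right) = - \frac{P}{209}$)
$3205 - Q{\left(l \right)} = 3205 - \left(- \frac{1}{209}\right) 132 = 3205 - - \frac{12}{19} = 3205 + \frac{12}{19} = \frac{60907}{19}$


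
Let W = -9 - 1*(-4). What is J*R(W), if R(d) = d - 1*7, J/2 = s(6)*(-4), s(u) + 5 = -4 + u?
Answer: -288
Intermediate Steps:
s(u) = -9 + u (s(u) = -5 + (-4 + u) = -9 + u)
W = -5 (W = -9 + 4 = -5)
J = 24 (J = 2*((-9 + 6)*(-4)) = 2*(-3*(-4)) = 2*12 = 24)
R(d) = -7 + d (R(d) = d - 7 = -7 + d)
J*R(W) = 24*(-7 - 5) = 24*(-12) = -288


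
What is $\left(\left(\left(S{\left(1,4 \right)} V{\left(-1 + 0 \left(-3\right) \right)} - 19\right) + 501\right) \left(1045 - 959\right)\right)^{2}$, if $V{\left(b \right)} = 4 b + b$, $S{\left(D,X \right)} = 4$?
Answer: $1578631824$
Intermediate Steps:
$V{\left(b \right)} = 5 b$
$\left(\left(\left(S{\left(1,4 \right)} V{\left(-1 + 0 \left(-3\right) \right)} - 19\right) + 501\right) \left(1045 - 959\right)\right)^{2} = \left(\left(\left(4 \cdot 5 \left(-1 + 0 \left(-3\right)\right) - 19\right) + 501\right) \left(1045 - 959\right)\right)^{2} = \left(\left(\left(4 \cdot 5 \left(-1 + 0\right) - 19\right) + 501\right) 86\right)^{2} = \left(\left(\left(4 \cdot 5 \left(-1\right) - 19\right) + 501\right) 86\right)^{2} = \left(\left(\left(4 \left(-5\right) - 19\right) + 501\right) 86\right)^{2} = \left(\left(\left(-20 - 19\right) + 501\right) 86\right)^{2} = \left(\left(-39 + 501\right) 86\right)^{2} = \left(462 \cdot 86\right)^{2} = 39732^{2} = 1578631824$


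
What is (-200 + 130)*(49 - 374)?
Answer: 22750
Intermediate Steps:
(-200 + 130)*(49 - 374) = -70*(-325) = 22750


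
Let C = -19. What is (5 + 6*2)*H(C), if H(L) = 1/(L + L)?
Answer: -17/38 ≈ -0.44737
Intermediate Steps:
H(L) = 1/(2*L)
(5 + 6*2)*H(C) = (5 + 6*2)*((1/2)/(-19)) = (5 + 12)*((1/2)*(-1/19)) = 17*(-1/38) = -17/38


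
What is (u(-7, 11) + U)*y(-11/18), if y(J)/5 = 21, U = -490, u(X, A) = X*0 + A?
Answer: -50295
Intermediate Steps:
u(X, A) = A (u(X, A) = 0 + A = A)
y(J) = 105 (y(J) = 5*21 = 105)
(u(-7, 11) + U)*y(-11/18) = (11 - 490)*105 = -479*105 = -50295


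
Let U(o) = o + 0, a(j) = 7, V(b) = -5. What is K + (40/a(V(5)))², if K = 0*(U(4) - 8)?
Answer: 1600/49 ≈ 32.653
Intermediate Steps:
U(o) = o
K = 0 (K = 0*(4 - 8) = 0*(-4) = 0)
K + (40/a(V(5)))² = 0 + (40/7)² = 0 + 1600/49 = 1600/49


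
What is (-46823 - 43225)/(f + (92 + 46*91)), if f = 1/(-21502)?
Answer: -1936212096/91985555 ≈ -21.049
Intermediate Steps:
f = -1/21502 ≈ -4.6507e-5
(-46823 - 43225)/(f + (92 + 46*91)) = (-46823 - 43225)/(-1/21502 + (92 + 46*91)) = -90048/(-1/21502 + (92 + 4186)) = -90048/(-1/21502 + 4278) = -90048/91985555/21502 = -90048*21502/91985555 = -1936212096/91985555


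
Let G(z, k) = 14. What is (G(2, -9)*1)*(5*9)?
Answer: 630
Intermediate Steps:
(G(2, -9)*1)*(5*9) = (14*1)*(5*9) = 14*45 = 630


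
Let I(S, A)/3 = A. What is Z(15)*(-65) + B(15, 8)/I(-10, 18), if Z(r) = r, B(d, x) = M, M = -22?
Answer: -26336/27 ≈ -975.41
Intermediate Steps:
B(d, x) = -22
I(S, A) = 3*A
Z(15)*(-65) + B(15, 8)/I(-10, 18) = 15*(-65) - 22/(3*18) = -975 - 22/54 = -975 - 22*1/54 = -975 - 11/27 = -26336/27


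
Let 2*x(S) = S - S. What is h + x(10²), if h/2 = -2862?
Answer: -5724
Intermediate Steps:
h = -5724 (h = 2*(-2862) = -5724)
x(S) = 0 (x(S) = (S - S)/2 = (½)*0 = 0)
h + x(10²) = -5724 + 0 = -5724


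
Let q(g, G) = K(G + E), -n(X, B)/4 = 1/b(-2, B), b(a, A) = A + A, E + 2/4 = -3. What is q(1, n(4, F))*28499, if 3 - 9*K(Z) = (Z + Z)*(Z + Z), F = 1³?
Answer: -3362882/9 ≈ -3.7365e+5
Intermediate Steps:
E = -7/2 (E = -½ - 3 = -7/2 ≈ -3.5000)
F = 1
b(a, A) = 2*A
K(Z) = ⅓ - 4*Z²/9 (K(Z) = ⅓ - (Z + Z)*(Z + Z)/9 = ⅓ - 2*Z*2*Z/9 = ⅓ - 4*Z²/9)
n(X, B) = -2/B (n(X, B) = -4*1/(2*B) = -2/B)
q(g, G) = ⅓ - 4*(-7/2 + G)²/9 (q(g, G) = ⅓ - 4*(G - 7/2)²/9 = ⅓ - 4*(-7/2 + G)²/9)
q(1, n(4, F))*28499 = (⅓ - (-7 + 2*(-2/1))²/9)*28499 = (⅓ - (-7 + 2*(-2*1))²/9)*28499 = (⅓ - (-7 + 2*(-2))²/9)*28499 = (⅓ - (-7 - 4)²/9)*28499 = (⅓ - ⅑*(-11)²)*28499 = (⅓ - ⅑*121)*28499 = (⅓ - 121/9)*28499 = -118/9*28499 = -3362882/9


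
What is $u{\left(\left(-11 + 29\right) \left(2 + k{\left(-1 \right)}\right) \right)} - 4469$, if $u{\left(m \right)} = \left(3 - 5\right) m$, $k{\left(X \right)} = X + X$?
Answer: $-4469$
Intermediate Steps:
$k{\left(X \right)} = 2 X$
$u{\left(m \right)} = - 2 m$
$u{\left(\left(-11 + 29\right) \left(2 + k{\left(-1 \right)}\right) \right)} - 4469 = - 2 \left(-11 + 29\right) \left(2 + 2 \left(-1\right)\right) - 4469 = - 2 \cdot 18 \left(2 - 2\right) - 4469 = - 2 \cdot 18 \cdot 0 - 4469 = \left(-2\right) 0 - 4469 = 0 - 4469 = -4469$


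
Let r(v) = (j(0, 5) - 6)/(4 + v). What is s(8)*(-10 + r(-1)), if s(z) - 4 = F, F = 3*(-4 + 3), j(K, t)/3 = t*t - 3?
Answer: 10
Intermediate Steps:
j(K, t) = -9 + 3*t**2 (j(K, t) = 3*(t*t - 3) = 3*(t**2 - 3) = 3*(-3 + t**2) = -9 + 3*t**2)
F = -3 (F = 3*(-1) = -3)
s(z) = 1 (s(z) = 4 - 3 = 1)
r(v) = 60/(4 + v) (r(v) = ((-9 + 3*5**2) - 6)/(4 + v) = ((-9 + 3*25) - 6)/(4 + v) = ((-9 + 75) - 6)/(4 + v) = (66 - 6)/(4 + v) = 60/(4 + v))
s(8)*(-10 + r(-1)) = 1*(-10 + 60/(4 - 1)) = 1*(-10 + 60/3) = 1*(-10 + 60*(1/3)) = 1*(-10 + 20) = 1*10 = 10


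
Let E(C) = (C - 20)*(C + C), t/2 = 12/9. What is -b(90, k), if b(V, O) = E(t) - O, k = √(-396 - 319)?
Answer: 832/9 + I*√715 ≈ 92.444 + 26.739*I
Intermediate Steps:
t = 8/3 (t = 2*(12/9) = 2*(12*(⅑)) = 2*(4/3) = 8/3 ≈ 2.6667)
k = I*√715 (k = √(-715) = I*√715 ≈ 26.739*I)
E(C) = 2*C*(-20 + C) (E(C) = (-20 + C)*(2*C) = 2*C*(-20 + C))
b(V, O) = -832/9 - O (b(V, O) = 2*(8/3)*(-20 + 8/3) - O = 2*(8/3)*(-52/3) - O = -832/9 - O)
-b(90, k) = -(-832/9 - I*√715) = 832/9 + I*√715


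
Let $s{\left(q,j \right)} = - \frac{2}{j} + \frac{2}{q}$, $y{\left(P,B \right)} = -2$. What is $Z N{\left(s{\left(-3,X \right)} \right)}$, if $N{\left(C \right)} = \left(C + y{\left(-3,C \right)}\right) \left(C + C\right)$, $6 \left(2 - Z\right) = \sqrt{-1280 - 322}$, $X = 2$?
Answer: $\frac{220}{9} - \frac{55 i \sqrt{178}}{9} \approx 24.444 - 81.532 i$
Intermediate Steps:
$Z = 2 - \frac{i \sqrt{178}}{2}$ ($Z = 2 - \frac{\sqrt{-1280 - 322}}{6} = 2 - \frac{\sqrt{-1602}}{6} = 2 - \frac{3 i \sqrt{178}}{6} = 2 - \frac{i \sqrt{178}}{2} \approx 2.0 - 6.6708 i$)
$N{\left(C \right)} = 2 C \left(-2 + C\right)$ ($N{\left(C \right)} = \left(C - 2\right) \left(C + C\right) = \left(-2 + C\right) 2 C = 2 C \left(-2 + C\right)$)
$Z N{\left(s{\left(-3,X \right)} \right)} = \left(2 - \frac{i \sqrt{178}}{2}\right) 2 \left(- \frac{2}{2} + \frac{2}{-3}\right) \left(-2 + \left(- \frac{2}{2} + \frac{2}{-3}\right)\right) = \left(2 - \frac{i \sqrt{178}}{2}\right) 2 \left(\left(-2\right) \frac{1}{2} + 2 \left(- \frac{1}{3}\right)\right) \left(-2 + \left(\left(-2\right) \frac{1}{2} + 2 \left(- \frac{1}{3}\right)\right)\right) = \left(2 - \frac{i \sqrt{178}}{2}\right) 2 \left(-1 - \frac{2}{3}\right) \left(-2 - \frac{5}{3}\right) = \left(2 - \frac{i \sqrt{178}}{2}\right) 2 \left(- \frac{5}{3}\right) \left(-2 - \frac{5}{3}\right) = \left(2 - \frac{i \sqrt{178}}{2}\right) 2 \left(- \frac{5}{3}\right) \left(- \frac{11}{3}\right) = \left(2 - \frac{i \sqrt{178}}{2}\right) \frac{110}{9} = \frac{220}{9} - \frac{55 i \sqrt{178}}{9}$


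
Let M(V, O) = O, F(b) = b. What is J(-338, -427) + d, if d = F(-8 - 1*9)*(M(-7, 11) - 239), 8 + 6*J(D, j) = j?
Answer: 7607/2 ≈ 3803.5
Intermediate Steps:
J(D, j) = -4/3 + j/6
d = 3876 (d = (-8 - 1*9)*(11 - 239) = (-8 - 9)*(-228) = -17*(-228) = 3876)
J(-338, -427) + d = (-4/3 + (⅙)*(-427)) + 3876 = (-4/3 - 427/6) + 3876 = -145/2 + 3876 = 7607/2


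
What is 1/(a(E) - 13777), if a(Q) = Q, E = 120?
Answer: -1/13657 ≈ -7.3223e-5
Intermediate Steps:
1/(a(E) - 13777) = 1/(120 - 13777) = 1/(-13657) = -1/13657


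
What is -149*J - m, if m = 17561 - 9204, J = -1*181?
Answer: 18612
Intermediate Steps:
J = -181
m = 8357
-149*J - m = -149*(-181) - 1*8357 = 26969 - 8357 = 18612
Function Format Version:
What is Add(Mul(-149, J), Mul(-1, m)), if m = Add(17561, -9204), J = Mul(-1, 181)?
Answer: 18612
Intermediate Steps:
J = -181
m = 8357
Add(Mul(-149, J), Mul(-1, m)) = Add(Mul(-149, -181), Mul(-1, 8357)) = Add(26969, -8357) = 18612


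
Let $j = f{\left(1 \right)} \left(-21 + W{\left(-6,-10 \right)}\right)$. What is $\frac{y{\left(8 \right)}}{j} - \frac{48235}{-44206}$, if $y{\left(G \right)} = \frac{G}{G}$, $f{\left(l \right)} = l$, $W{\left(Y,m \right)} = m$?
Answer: $\frac{46809}{44206} \approx 1.0589$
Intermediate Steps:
$y{\left(G \right)} = 1$
$j = -31$ ($j = 1 \left(-21 - 10\right) = 1 \left(-31\right) = -31$)
$\frac{y{\left(8 \right)}}{j} - \frac{48235}{-44206} = 1 \frac{1}{-31} - \frac{48235}{-44206} = 1 \left(- \frac{1}{31}\right) - - \frac{48235}{44206} = - \frac{1}{31} + \frac{48235}{44206} = \frac{46809}{44206}$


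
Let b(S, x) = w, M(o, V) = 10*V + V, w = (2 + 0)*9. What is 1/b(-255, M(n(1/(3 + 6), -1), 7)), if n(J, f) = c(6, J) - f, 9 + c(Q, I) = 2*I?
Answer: 1/18 ≈ 0.055556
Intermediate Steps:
c(Q, I) = -9 + 2*I
n(J, f) = -9 - f + 2*J (n(J, f) = (-9 + 2*J) - f = -9 - f + 2*J)
w = 18 (w = 2*9 = 18)
M(o, V) = 11*V
b(S, x) = 18
1/b(-255, M(n(1/(3 + 6), -1), 7)) = 1/18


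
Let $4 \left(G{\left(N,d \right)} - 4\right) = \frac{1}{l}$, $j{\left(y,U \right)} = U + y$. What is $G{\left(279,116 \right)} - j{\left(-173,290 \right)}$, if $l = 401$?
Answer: $- \frac{181251}{1604} \approx -113.0$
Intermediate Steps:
$G{\left(N,d \right)} = \frac{6417}{1604}$ ($G{\left(N,d \right)} = 4 + \frac{1}{4 \cdot 401} = 4 + \frac{1}{4} \cdot \frac{1}{401} = 4 + \frac{1}{1604} = \frac{6417}{1604}$)
$G{\left(279,116 \right)} - j{\left(-173,290 \right)} = \frac{6417}{1604} - \left(290 - 173\right) = \frac{6417}{1604} - 117 = - \frac{181251}{1604}$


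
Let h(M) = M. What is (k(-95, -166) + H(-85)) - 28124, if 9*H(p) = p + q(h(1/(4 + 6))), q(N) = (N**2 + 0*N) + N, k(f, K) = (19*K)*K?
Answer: 445887511/900 ≈ 4.9543e+5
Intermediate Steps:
k(f, K) = 19*K**2
q(N) = N + N**2 (q(N) = (N**2 + 0) + N = N**2 + N = N + N**2)
H(p) = 11/900 + p/9 (H(p) = (p + (1 + 1/(4 + 6))/(4 + 6))/9 = (p + (1 + 1/10)/10)/9 = (p + (1/10)*(11/10))/9 = (p + 11/100)/9 = (11/100 + p)/9 = 11/900 + p/9)
(k(-95, -166) + H(-85)) - 28124 = (19*(-166)**2 + (11/900 + (1/9)*(-85))) - 28124 = (19*27556 + (11/900 - 85/9)) - 28124 = (523564 - 8489/900) - 28124 = 471199111/900 - 28124 = 445887511/900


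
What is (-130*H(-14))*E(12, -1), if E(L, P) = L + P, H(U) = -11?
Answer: 15730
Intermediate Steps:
(-130*H(-14))*E(12, -1) = (-130*(-11))*(12 - 1) = 1430*11 = 15730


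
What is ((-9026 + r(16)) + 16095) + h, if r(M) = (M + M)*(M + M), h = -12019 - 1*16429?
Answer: -20355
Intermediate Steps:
h = -28448 (h = -12019 - 16429 = -28448)
r(M) = 4*M**2 (r(M) = (2*M)*(2*M) = 4*M**2)
((-9026 + r(16)) + 16095) + h = ((-9026 + 4*16**2) + 16095) - 28448 = ((-9026 + 4*256) + 16095) - 28448 = ((-9026 + 1024) + 16095) - 28448 = (-8002 + 16095) - 28448 = 8093 - 28448 = -20355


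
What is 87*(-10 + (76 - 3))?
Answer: 5481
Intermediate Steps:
87*(-10 + (76 - 3)) = 87*(-10 + 73) = 87*63 = 5481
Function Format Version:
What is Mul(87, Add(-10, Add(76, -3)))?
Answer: 5481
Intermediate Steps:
Mul(87, Add(-10, Add(76, -3))) = Mul(87, Add(-10, 73)) = Mul(87, 63) = 5481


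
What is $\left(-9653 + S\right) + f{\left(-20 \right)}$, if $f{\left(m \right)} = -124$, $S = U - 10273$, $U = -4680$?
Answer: $-24730$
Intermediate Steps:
$S = -14953$ ($S = -4680 - 10273 = -14953$)
$\left(-9653 + S\right) + f{\left(-20 \right)} = \left(-9653 - 14953\right) - 124 = -24606 - 124 = -24730$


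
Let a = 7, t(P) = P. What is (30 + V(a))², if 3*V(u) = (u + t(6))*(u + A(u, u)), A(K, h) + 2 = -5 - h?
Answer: ⅑ ≈ 0.11111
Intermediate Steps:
A(K, h) = -7 - h (A(K, h) = -2 + (-5 - h) = -7 - h)
V(u) = -14 - 7*u/3 (V(u) = ((u + 6)*(u + (-7 - u)))/3 = ((6 + u)*(-7))/3 = (-42 - 7*u)/3 = -14 - 7*u/3)
(30 + V(a))² = (30 + (-14 - 7/3*7))² = (30 + (-14 - 49/3))² = (30 - 91/3)² = (-⅓)² = ⅑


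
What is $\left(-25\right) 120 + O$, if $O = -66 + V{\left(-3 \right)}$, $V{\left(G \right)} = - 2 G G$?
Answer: $-3084$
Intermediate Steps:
$V{\left(G \right)} = - 2 G^{2}$
$O = -84$ ($O = -66 - 2 \left(-3\right)^{2} = -66 - 18 = -84$)
$\left(-25\right) 120 + O = \left(-25\right) 120 - 84 = -3000 - 84 = -3084$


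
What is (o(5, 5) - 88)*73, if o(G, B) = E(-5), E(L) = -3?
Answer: -6643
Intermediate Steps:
o(G, B) = -3
(o(5, 5) - 88)*73 = (-3 - 88)*73 = -91*73 = -6643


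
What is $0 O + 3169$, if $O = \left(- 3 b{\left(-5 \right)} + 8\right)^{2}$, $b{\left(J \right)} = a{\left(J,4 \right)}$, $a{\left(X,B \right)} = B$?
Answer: $3169$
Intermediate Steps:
$b{\left(J \right)} = 4$
$O = 16$ ($O = \left(\left(-3\right) 4 + 8\right)^{2} = \left(-12 + 8\right)^{2} = \left(-4\right)^{2} = 16$)
$0 O + 3169 = 0 \cdot 16 + 3169 = 0 + 3169 = 3169$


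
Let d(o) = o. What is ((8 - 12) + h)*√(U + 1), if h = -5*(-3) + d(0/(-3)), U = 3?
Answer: 22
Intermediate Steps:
h = 15 (h = -5*(-3) + 0/(-3) = 15 + 0*(-⅓) = 15 + 0 = 15)
((8 - 12) + h)*√(U + 1) = ((8 - 12) + 15)*√(3 + 1) = (-4 + 15)*√4 = 11*2 = 22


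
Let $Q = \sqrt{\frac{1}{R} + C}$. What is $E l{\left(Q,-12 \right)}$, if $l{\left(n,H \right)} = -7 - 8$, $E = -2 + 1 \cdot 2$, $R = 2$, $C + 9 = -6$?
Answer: $0$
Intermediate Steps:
$C = -15$ ($C = -9 - 6 = -15$)
$Q = \frac{i \sqrt{58}}{2}$ ($Q = \sqrt{\frac{1}{2} - 15} = \sqrt{- \frac{29}{2}} = \frac{i \sqrt{58}}{2} \approx 3.8079 i$)
$E = 0$ ($E = -2 + 2 = 0$)
$l{\left(n,H \right)} = -15$
$E l{\left(Q,-12 \right)} = 0 \left(-15\right) = 0$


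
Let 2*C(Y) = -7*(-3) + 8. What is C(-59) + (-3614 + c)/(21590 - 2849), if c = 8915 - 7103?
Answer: 539885/37482 ≈ 14.404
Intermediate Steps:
c = 1812
C(Y) = 29/2 (C(Y) = (-7*(-3) + 8)/2 = (21 + 8)/2 = (½)*29 = 29/2)
C(-59) + (-3614 + c)/(21590 - 2849) = 29/2 + (-3614 + 1812)/(21590 - 2849) = 29/2 - 1802/18741 = 539885/37482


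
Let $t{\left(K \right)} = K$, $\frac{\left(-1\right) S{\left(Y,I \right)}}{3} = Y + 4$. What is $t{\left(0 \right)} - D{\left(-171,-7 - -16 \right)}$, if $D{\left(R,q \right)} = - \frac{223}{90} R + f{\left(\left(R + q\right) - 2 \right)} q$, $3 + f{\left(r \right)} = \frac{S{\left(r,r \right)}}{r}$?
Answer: $- \frac{151847}{410} \approx -370.36$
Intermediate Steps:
$S{\left(Y,I \right)} = -12 - 3 Y$ ($S{\left(Y,I \right)} = - 3 \left(Y + 4\right) = - 3 \left(4 + Y\right) = -12 - 3 Y$)
$f{\left(r \right)} = -3 + \frac{-12 - 3 r}{r}$
$D{\left(R,q \right)} = - \frac{223 R}{90} + q \left(-6 - \frac{12}{-2 + R + q}\right)$ ($D{\left(R,q \right)} = - \frac{223}{90} R + \left(-6 - \frac{12}{\left(R + q\right) - 2}\right) q = \left(-223\right) \frac{1}{90} R + \left(-6 - \frac{12}{-2 + R + q}\right) q = - \frac{223 R}{90} + q \left(-6 - \frac{12}{-2 + R + q}\right)$)
$t{\left(0 \right)} - D{\left(-171,-7 - -16 \right)} = 0 - \frac{- 6 \left(-7 - -16\right) \left(-171 - -9\right) - - \frac{4237 \left(-2 - 171 - -9\right)}{10}}{-2 - 171 - -9} = 0 - \frac{- 6 \left(-7 + 16\right) \left(-171 + \left(-7 + 16\right)\right) - - \frac{4237 \left(-2 - 171 + \left(-7 + 16\right)\right)}{10}}{-2 - 171 + \left(-7 + 16\right)} = 0 - \frac{\left(-6\right) 9 \left(-171 + 9\right) - - \frac{4237 \left(-2 - 171 + 9\right)}{10}}{-2 - 171 + 9} = 0 - \frac{\left(-6\right) 9 \left(-162\right) - \left(- \frac{4237}{10}\right) \left(-164\right)}{-164} = 0 - - \frac{8748 - \frac{347434}{5}}{164} = 0 - \left(- \frac{1}{164}\right) \left(- \frac{303694}{5}\right) = 0 - \frac{151847}{410} = - \frac{151847}{410}$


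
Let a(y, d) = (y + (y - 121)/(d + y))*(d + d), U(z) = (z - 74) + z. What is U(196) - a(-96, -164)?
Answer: -2008256/65 ≈ -30896.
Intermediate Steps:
U(z) = -74 + 2*z (U(z) = (-74 + z) + z = -74 + 2*z)
a(y, d) = 2*d*(y + (-121 + y)/(d + y)) (a(y, d) = (y + (-121 + y)/(d + y))*(2*d) = 2*d*(y + (-121 + y)/(d + y)))
U(196) - a(-96, -164) = (-74 + 2*196) - 2*(-164)*(-121 - 96 + (-96)² - 164*(-96))/(-164 - 96) = (-74 + 392) - 2*(-164)*(-121 - 96 + 9216 + 15744)/(-260) = 318 - 2*(-164)*(-1)*24743/260 = 318 - 1*2028926/65 = 318 - 2028926/65 = -2008256/65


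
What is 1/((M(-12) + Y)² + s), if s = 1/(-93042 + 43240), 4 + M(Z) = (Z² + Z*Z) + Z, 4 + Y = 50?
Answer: 49802/5036177447 ≈ 9.8888e-6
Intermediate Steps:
Y = 46 (Y = -4 + 50 = 46)
M(Z) = -4 + Z + 2*Z² (M(Z) = -4 + ((Z² + Z*Z) + Z) = -4 + ((Z² + Z²) + Z) = -4 + (2*Z² + Z) = -4 + (Z + 2*Z²) = -4 + Z + 2*Z²)
s = -1/49802 (s = 1/(-49802) = -1/49802 ≈ -2.0080e-5)
1/((M(-12) + Y)² + s) = 1/(((-4 - 12 + 2*(-12)²) + 46)² - 1/49802) = 1/(((-4 - 12 + 2*144) + 46)² - 1/49802) = 1/(((-4 - 12 + 288) + 46)² - 1/49802) = 1/((272 + 46)² - 1/49802) = 1/(318² - 1/49802) = 1/(101124 - 1/49802) = 1/(5036177447/49802) = 49802/5036177447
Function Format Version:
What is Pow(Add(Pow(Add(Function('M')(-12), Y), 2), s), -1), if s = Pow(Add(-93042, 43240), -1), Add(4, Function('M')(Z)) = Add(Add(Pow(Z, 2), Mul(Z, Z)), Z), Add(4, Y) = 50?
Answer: Rational(49802, 5036177447) ≈ 9.8888e-6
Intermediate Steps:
Y = 46 (Y = Add(-4, 50) = 46)
Function('M')(Z) = Add(-4, Z, Mul(2, Pow(Z, 2))) (Function('M')(Z) = Add(-4, Add(Add(Pow(Z, 2), Mul(Z, Z)), Z)) = Add(-4, Add(Add(Pow(Z, 2), Pow(Z, 2)), Z)) = Add(-4, Add(Mul(2, Pow(Z, 2)), Z)) = Add(-4, Add(Z, Mul(2, Pow(Z, 2)))) = Add(-4, Z, Mul(2, Pow(Z, 2))))
s = Rational(-1, 49802) (s = Pow(-49802, -1) = Rational(-1, 49802) ≈ -2.0080e-5)
Pow(Add(Pow(Add(Function('M')(-12), Y), 2), s), -1) = Pow(Add(Pow(Add(Add(-4, -12, Mul(2, Pow(-12, 2))), 46), 2), Rational(-1, 49802)), -1) = Pow(Add(Pow(Add(Add(-4, -12, Mul(2, 144)), 46), 2), Rational(-1, 49802)), -1) = Pow(Add(Pow(Add(Add(-4, -12, 288), 46), 2), Rational(-1, 49802)), -1) = Pow(Add(Pow(Add(272, 46), 2), Rational(-1, 49802)), -1) = Pow(Add(Pow(318, 2), Rational(-1, 49802)), -1) = Pow(Add(101124, Rational(-1, 49802)), -1) = Pow(Rational(5036177447, 49802), -1) = Rational(49802, 5036177447)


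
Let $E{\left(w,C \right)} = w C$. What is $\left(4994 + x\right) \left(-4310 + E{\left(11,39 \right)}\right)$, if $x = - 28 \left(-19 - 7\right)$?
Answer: $-22207082$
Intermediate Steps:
$E{\left(w,C \right)} = C w$
$x = 728$ ($x = \left(-28\right) \left(-26\right) = 728$)
$\left(4994 + x\right) \left(-4310 + E{\left(11,39 \right)}\right) = \left(4994 + 728\right) \left(-4310 + 39 \cdot 11\right) = 5722 \left(-4310 + 429\right) = 5722 \left(-3881\right) = -22207082$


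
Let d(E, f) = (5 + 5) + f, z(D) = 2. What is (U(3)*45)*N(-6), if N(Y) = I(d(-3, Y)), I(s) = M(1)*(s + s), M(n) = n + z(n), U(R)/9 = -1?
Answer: -9720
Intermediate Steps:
d(E, f) = 10 + f
U(R) = -9 (U(R) = 9*(-1) = -9)
M(n) = 2 + n (M(n) = n + 2 = 2 + n)
I(s) = 6*s (I(s) = (2 + 1)*(s + s) = 3*(2*s) = 6*s)
N(Y) = 60 + 6*Y (N(Y) = 6*(10 + Y) = 60 + 6*Y)
(U(3)*45)*N(-6) = (-9*45)*(60 + 6*(-6)) = -405*(60 - 36) = -405*24 = -9720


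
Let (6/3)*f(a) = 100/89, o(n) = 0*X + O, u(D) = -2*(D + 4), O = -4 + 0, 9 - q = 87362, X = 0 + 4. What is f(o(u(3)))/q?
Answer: -50/7774417 ≈ -6.4313e-6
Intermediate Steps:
X = 4
q = -87353 (q = 9 - 1*87362 = 9 - 87362 = -87353)
O = -4
u(D) = -8 - 2*D (u(D) = -2*(4 + D) = -8 - 2*D)
o(n) = -4 (o(n) = 0*4 - 4 = 0 - 4 = -4)
f(a) = 50/89 (f(a) = (100/89)/2 = (100*(1/89))/2 = (½)*(100/89) = 50/89)
f(o(u(3)))/q = (50/89)/(-87353) = (50/89)*(-1/87353) = -50/7774417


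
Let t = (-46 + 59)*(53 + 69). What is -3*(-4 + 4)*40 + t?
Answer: 1586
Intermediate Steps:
t = 1586 (t = 13*122 = 1586)
-3*(-4 + 4)*40 + t = -3*(-4 + 4)*40 + 1586 = -3*0*40 + 1586 = 0*40 + 1586 = 0 + 1586 = 1586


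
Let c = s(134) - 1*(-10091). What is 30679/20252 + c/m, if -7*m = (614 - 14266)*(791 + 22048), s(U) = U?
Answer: 1195887654739/789316707882 ≈ 1.5151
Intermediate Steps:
m = 311798028/7 (m = -(614 - 14266)*(791 + 22048)/7 = -(-13652)*22839/7 = -⅐*(-311798028) = 311798028/7 ≈ 4.4543e+7)
c = 10225 (c = 134 - 1*(-10091) = 134 + 10091 = 10225)
30679/20252 + c/m = 30679/20252 + 10225/(311798028/7) = 30679*(1/20252) + 10225*(7/311798028) = 30679/20252 + 71575/311798028 = 1195887654739/789316707882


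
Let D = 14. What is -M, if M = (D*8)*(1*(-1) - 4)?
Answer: 560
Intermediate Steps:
M = -560 (M = (14*8)*(1*(-1) - 4) = 112*(-1 - 4) = 112*(-5) = -560)
-M = -1*(-560) = 560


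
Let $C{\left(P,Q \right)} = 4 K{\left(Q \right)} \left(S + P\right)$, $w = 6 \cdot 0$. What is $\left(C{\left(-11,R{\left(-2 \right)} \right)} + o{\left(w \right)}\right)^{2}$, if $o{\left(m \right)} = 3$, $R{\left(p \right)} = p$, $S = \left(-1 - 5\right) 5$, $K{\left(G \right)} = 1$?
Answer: $25921$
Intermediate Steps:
$S = -30$ ($S = \left(-6\right) 5 = -30$)
$w = 0$
$C{\left(P,Q \right)} = -120 + 4 P$ ($C{\left(P,Q \right)} = 4 \cdot 1 \left(-30 + P\right) = 4 \left(-30 + P\right) = -120 + 4 P$)
$\left(C{\left(-11,R{\left(-2 \right)} \right)} + o{\left(w \right)}\right)^{2} = \left(\left(-120 + 4 \left(-11\right)\right) + 3\right)^{2} = \left(\left(-120 - 44\right) + 3\right)^{2} = \left(-164 + 3\right)^{2} = \left(-161\right)^{2} = 25921$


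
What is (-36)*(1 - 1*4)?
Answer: 108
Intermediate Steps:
(-36)*(1 - 1*4) = (-9*4)*(1 - 4) = -36*(-3) = 108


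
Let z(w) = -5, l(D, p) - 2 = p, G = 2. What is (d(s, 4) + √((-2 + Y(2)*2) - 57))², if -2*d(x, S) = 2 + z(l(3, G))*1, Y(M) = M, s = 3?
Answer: -211/4 + 3*I*√55 ≈ -52.75 + 22.249*I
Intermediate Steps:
l(D, p) = 2 + p
d(x, S) = 3/2 (d(x, S) = -(2 - 5*1)/2 = -(2 - 5)/2 = -½*(-3) = 3/2)
(d(s, 4) + √((-2 + Y(2)*2) - 57))² = (3/2 + √((-2 + 2*2) - 57))² = (3/2 + √((-2 + 4) - 57))² = (3/2 + √(2 - 57))² = (3/2 + √(-55))² = (3/2 + I*√55)²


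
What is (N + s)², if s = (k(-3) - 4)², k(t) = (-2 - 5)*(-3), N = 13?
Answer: 91204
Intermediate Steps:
k(t) = 21 (k(t) = -7*(-3) = 21)
s = 289 (s = (21 - 4)² = 17² = 289)
(N + s)² = (13 + 289)² = 302² = 91204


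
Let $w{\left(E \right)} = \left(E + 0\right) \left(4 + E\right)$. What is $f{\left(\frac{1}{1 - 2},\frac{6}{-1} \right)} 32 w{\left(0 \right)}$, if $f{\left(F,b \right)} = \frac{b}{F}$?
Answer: $0$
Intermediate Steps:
$w{\left(E \right)} = E \left(4 + E\right)$
$f{\left(\frac{1}{1 - 2},\frac{6}{-1} \right)} 32 w{\left(0 \right)} = \frac{6 \frac{1}{-1}}{\frac{1}{1 - 2}} \cdot 32 \cdot 0 \left(4 + 0\right) = \frac{6 \left(-1\right)}{\frac{1}{-1}} \cdot 32 \cdot 0 \cdot 4 = - \frac{6}{-1} \cdot 32 \cdot 0 = \left(-6\right) \left(-1\right) 32 \cdot 0 = 6 \cdot 32 \cdot 0 = 192 \cdot 0 = 0$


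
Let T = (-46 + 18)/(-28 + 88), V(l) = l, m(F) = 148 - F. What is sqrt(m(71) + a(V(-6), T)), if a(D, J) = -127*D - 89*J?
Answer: 2*sqrt(49530)/15 ≈ 29.674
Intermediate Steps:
T = -7/15 (T = -28/60 = -28*1/60 = -7/15 ≈ -0.46667)
sqrt(m(71) + a(V(-6), T)) = sqrt((148 - 1*71) + (-127*(-6) - 89*(-7/15))) = sqrt((148 - 71) + (762 + 623/15)) = sqrt(77 + 12053/15) = sqrt(13208/15) = 2*sqrt(49530)/15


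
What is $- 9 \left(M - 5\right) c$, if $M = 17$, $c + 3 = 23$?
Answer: $-2160$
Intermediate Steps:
$c = 20$ ($c = -3 + 23 = 20$)
$- 9 \left(M - 5\right) c = - 9 \left(17 - 5\right) 20 = \left(-9\right) 12 \cdot 20 = \left(-108\right) 20 = -2160$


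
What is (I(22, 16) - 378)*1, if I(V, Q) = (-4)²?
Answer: -362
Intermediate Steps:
I(V, Q) = 16
(I(22, 16) - 378)*1 = (16 - 378)*1 = -362*1 = -362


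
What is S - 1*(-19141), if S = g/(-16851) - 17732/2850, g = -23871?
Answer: 153170409128/8004225 ≈ 19136.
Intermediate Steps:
S = -38461597/8004225 (S = -23871/(-16851) - 17732/2850 = -23871*(-1/16851) - 17732*1/2850 = 7957/5617 - 8866/1425 = -38461597/8004225 ≈ -4.8052)
S - 1*(-19141) = -38461597/8004225 - 1*(-19141) = -38461597/8004225 + 19141 = 153170409128/8004225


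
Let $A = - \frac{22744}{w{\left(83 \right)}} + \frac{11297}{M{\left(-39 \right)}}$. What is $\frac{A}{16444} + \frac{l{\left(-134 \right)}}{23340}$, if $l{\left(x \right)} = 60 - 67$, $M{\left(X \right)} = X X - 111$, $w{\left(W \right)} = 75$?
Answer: $- \frac{823209629}{45096847800} \approx -0.018254$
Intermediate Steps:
$M{\left(X \right)} = -111 + X^{2}$ ($M{\left(X \right)} = X^{2} - 111 = -111 + X^{2}$)
$l{\left(x \right)} = -7$
$A = - \frac{693817}{2350}$ ($A = - \frac{22744}{75} + \frac{11297}{-111 + \left(-39\right)^{2}} = \left(-22744\right) \frac{1}{75} + \frac{11297}{-111 + 1521} = - \frac{22744}{75} + \frac{11297}{1410} = - \frac{693817}{2350} \approx -295.24$)
$\frac{A}{16444} + \frac{l{\left(-134 \right)}}{23340} = - \frac{693817}{2350 \cdot 16444} - \frac{7}{23340} = \left(- \frac{693817}{2350}\right) \frac{1}{16444} - \frac{7}{23340} = - \frac{693817}{38643400} - \frac{7}{23340} = - \frac{823209629}{45096847800}$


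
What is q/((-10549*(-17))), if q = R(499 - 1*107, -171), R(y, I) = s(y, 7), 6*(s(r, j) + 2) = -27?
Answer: -13/358666 ≈ -3.6245e-5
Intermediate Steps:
s(r, j) = -13/2 (s(r, j) = -2 + (1/6)*(-27) = -2 - 9/2 = -13/2)
R(y, I) = -13/2
q = -13/2 ≈ -6.5000
q/((-10549*(-17))) = -13/(2*((-10549*(-17)))) = -13/2/179333 = -13/2*1/179333 = -13/358666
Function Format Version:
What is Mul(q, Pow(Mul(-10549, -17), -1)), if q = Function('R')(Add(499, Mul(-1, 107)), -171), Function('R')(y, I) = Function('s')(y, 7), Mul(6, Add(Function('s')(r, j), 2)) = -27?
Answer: Rational(-13, 358666) ≈ -3.6245e-5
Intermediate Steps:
Function('s')(r, j) = Rational(-13, 2) (Function('s')(r, j) = Add(-2, Mul(Rational(1, 6), -27)) = Add(-2, Rational(-9, 2)) = Rational(-13, 2))
Function('R')(y, I) = Rational(-13, 2)
q = Rational(-13, 2) ≈ -6.5000
Mul(q, Pow(Mul(-10549, -17), -1)) = Mul(Rational(-13, 2), Pow(Mul(-10549, -17), -1)) = Mul(Rational(-13, 2), Pow(179333, -1)) = Mul(Rational(-13, 2), Rational(1, 179333)) = Rational(-13, 358666)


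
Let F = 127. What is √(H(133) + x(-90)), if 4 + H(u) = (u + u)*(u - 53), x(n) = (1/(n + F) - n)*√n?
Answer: √(29126844 + 369741*I*√10)/37 ≈ 145.89 + 2.9271*I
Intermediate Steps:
x(n) = √n*(1/(127 + n) - n) (x(n) = (1/(n + 127) - n)*√n = (1/(127 + n) - n)*√n = √n*(1/(127 + n) - n))
H(u) = -4 + 2*u*(-53 + u) (H(u) = -4 + (u + u)*(u - 53) = -4 + (2*u)*(-53 + u) = -4 + 2*u*(-53 + u))
√(H(133) + x(-90)) = √((-4 - 106*133 + 2*133²) + √(-90)*(1 - 1*(-90)² - 127*(-90))/(127 - 90)) = √((-4 - 14098 + 2*17689) + (3*I*√10)*(1 - 1*8100 + 11430)/37) = √((-4 - 14098 + 35378) + (3*I*√10)*(1/37)*(1 - 8100 + 11430)) = √(21276 + (3*I*√10)*(1/37)*3331) = √(21276 + 9993*I*√10/37)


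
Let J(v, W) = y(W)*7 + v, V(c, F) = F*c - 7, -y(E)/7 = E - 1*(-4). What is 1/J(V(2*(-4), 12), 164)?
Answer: -1/8335 ≈ -0.00011998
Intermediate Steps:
y(E) = -28 - 7*E (y(E) = -7*(E - 1*(-4)) = -7*(E + 4) = -7*(4 + E) = -28 - 7*E)
V(c, F) = -7 + F*c
J(v, W) = -196 + v - 49*W (J(v, W) = (-28 - 7*W)*7 + v = (-196 - 49*W) + v = -196 + v - 49*W)
1/J(V(2*(-4), 12), 164) = 1/(-196 + (-7 + 12*(2*(-4))) - 49*164) = 1/(-196 + (-7 + 12*(-8)) - 8036) = 1/(-196 + (-7 - 96) - 8036) = 1/(-196 - 103 - 8036) = 1/(-8335) = -1/8335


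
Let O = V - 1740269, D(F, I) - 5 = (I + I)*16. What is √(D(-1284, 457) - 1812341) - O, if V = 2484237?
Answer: -743968 + 28*I*√2293 ≈ -7.4397e+5 + 1340.8*I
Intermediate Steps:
D(F, I) = 5 + 32*I (D(F, I) = 5 + (I + I)*16 = 5 + (2*I)*16 = 5 + 32*I)
O = 743968 (O = 2484237 - 1740269 = 743968)
√(D(-1284, 457) - 1812341) - O = √((5 + 32*457) - 1812341) - 1*743968 = √((5 + 14624) - 1812341) - 743968 = √(14629 - 1812341) - 743968 = √(-1797712) - 743968 = 28*I*√2293 - 743968 = -743968 + 28*I*√2293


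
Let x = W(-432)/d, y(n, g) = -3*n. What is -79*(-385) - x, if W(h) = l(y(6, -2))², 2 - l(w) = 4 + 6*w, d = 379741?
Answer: 11549811279/379741 ≈ 30415.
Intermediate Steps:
l(w) = -2 - 6*w (l(w) = 2 - (4 + 6*w) = 2 + (-4 - 6*w) = -2 - 6*w)
W(h) = 11236 (W(h) = (-2 - (-18)*6)² = (-2 - 6*(-18))² = (-2 + 108)² = 106² = 11236)
x = 11236/379741 ≈ 0.029589
-79*(-385) - x = -79*(-385) - 1*11236/379741 = 30415 - 11236/379741 = 11549811279/379741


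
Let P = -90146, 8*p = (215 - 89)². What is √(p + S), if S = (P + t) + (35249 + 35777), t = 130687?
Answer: √454206/2 ≈ 336.97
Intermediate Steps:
p = 3969/2 (p = (215 - 89)²/8 = (⅛)*126² = (⅛)*15876 = 3969/2 ≈ 1984.5)
S = 111567 (S = (-90146 + 130687) + (35249 + 35777) = 40541 + 71026 = 111567)
√(p + S) = √(3969/2 + 111567) = √(227103/2) = √454206/2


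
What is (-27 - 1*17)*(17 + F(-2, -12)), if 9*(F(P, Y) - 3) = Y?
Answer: -2464/3 ≈ -821.33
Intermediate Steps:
F(P, Y) = 3 + Y/9
(-27 - 1*17)*(17 + F(-2, -12)) = (-27 - 1*17)*(17 + (3 + (⅑)*(-12))) = (-27 - 17)*(17 + (3 - 4/3)) = -44*(17 + 5/3) = -44*56/3 = -2464/3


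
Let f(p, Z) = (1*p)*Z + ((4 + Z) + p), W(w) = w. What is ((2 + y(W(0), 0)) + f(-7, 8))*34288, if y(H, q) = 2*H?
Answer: -1680112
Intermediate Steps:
f(p, Z) = 4 + Z + p + Z*p (f(p, Z) = p*Z + (4 + Z + p) = Z*p + (4 + Z + p) = 4 + Z + p + Z*p)
((2 + y(W(0), 0)) + f(-7, 8))*34288 = ((2 + 2*0) + (4 + 8 - 7 + 8*(-7)))*34288 = ((2 + 0) + (4 + 8 - 7 - 56))*34288 = (2 - 51)*34288 = -49*34288 = -1680112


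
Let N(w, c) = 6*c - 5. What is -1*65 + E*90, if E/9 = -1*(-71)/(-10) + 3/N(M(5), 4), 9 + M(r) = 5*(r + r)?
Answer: -108074/19 ≈ -5688.1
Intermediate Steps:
M(r) = -9 + 10*r (M(r) = -9 + 5*(r + r) = -9 + 5*(2*r) = -9 + 10*r)
N(w, c) = -5 + 6*c
E = -11871/190 (E = 9*(-1*(-71)/(-10) + 3/(-5 + 6*4)) = 9*(71*(-⅒) + 3/(-5 + 24)) = 9*(-71/10 + 3/19) = 9*(-1319/190) = -11871/190 ≈ -62.479)
-1*65 + E*90 = -1*65 - 11871/190*90 = -65 - 106839/19 = -108074/19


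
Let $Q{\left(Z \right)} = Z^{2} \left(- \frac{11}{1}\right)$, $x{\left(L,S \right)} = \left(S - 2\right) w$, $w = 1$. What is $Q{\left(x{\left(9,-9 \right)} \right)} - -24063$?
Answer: $22732$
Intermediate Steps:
$x{\left(L,S \right)} = -2 + S$ ($x{\left(L,S \right)} = \left(S - 2\right) 1 = \left(-2 + S\right) 1 = -2 + S$)
$Q{\left(Z \right)} = - 11 Z^{2}$ ($Q{\left(Z \right)} = Z^{2} \left(\left(-11\right) 1\right) = Z^{2} \left(-11\right) = - 11 Z^{2}$)
$Q{\left(x{\left(9,-9 \right)} \right)} - -24063 = - 11 \left(-2 - 9\right)^{2} - -24063 = - 11 \left(-11\right)^{2} + 24063 = \left(-11\right) 121 + 24063 = -1331 + 24063 = 22732$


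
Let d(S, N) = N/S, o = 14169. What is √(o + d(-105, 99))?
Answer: 9*√214270/35 ≈ 119.03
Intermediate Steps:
√(o + d(-105, 99)) = √(14169 + 99/(-105)) = √(14169 + 99*(-1/105)) = √(14169 - 33/35) = √(495882/35) = 9*√214270/35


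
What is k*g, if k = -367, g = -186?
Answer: 68262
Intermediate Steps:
k*g = -367*(-186) = 68262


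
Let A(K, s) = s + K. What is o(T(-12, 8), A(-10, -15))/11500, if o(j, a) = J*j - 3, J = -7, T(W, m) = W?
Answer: 81/11500 ≈ 0.0070435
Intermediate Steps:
A(K, s) = K + s
o(j, a) = -3 - 7*j (o(j, a) = -7*j - 3 = -3 - 7*j)
o(T(-12, 8), A(-10, -15))/11500 = (-3 - 7*(-12))/11500 = (-3 + 84)*(1/11500) = 81*(1/11500) = 81/11500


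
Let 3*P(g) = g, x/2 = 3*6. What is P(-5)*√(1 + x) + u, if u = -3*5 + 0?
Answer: -15 - 5*√37/3 ≈ -25.138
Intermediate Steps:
x = 36 (x = 2*(3*6) = 2*18 = 36)
P(g) = g/3
u = -15 (u = -15 + 0 = -15)
P(-5)*√(1 + x) + u = ((⅓)*(-5))*√(1 + 36) - 15 = -5*√37/3 - 15 = -15 - 5*√37/3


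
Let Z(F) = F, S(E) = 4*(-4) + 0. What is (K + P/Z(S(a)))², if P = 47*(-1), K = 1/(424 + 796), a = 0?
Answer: 205606921/23814400 ≈ 8.6337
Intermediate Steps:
S(E) = -16 (S(E) = -16 + 0 = -16)
K = 1/1220 ≈ 0.00081967
P = -47
(K + P/Z(S(a)))² = (1/1220 - 47/(-16))² = (1/1220 - 47*(-1/16))² = (1/1220 + 47/16)² = (14339/4880)² = 205606921/23814400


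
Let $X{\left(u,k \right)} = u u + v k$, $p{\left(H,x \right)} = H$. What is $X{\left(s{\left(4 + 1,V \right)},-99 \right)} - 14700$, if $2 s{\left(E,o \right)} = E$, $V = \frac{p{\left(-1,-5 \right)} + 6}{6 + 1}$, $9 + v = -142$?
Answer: $\frac{1021}{4} \approx 255.25$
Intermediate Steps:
$v = -151$ ($v = -9 - 142 = -151$)
$V = \frac{5}{7}$ ($V = \frac{-1 + 6}{6 + 1} = \frac{5}{7} \approx 0.71429$)
$s{\left(E,o \right)} = \frac{E}{2}$
$X{\left(u,k \right)} = u^{2} - 151 k$ ($X{\left(u,k \right)} = u u - 151 k = u^{2} - 151 k$)
$X{\left(s{\left(4 + 1,V \right)},-99 \right)} - 14700 = \left(\left(\frac{4 + 1}{2}\right)^{2} - -14949\right) - 14700 = \left(\left(\frac{1}{2} \cdot 5\right)^{2} + 14949\right) - 14700 = \left(\left(\frac{5}{2}\right)^{2} + 14949\right) - 14700 = \left(\frac{25}{4} + 14949\right) - 14700 = \frac{59821}{4} - 14700 = \frac{1021}{4}$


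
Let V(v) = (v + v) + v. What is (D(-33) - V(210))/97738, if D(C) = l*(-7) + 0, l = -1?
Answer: -623/97738 ≈ -0.0063742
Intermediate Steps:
D(C) = 7 (D(C) = -1*(-7) + 0 = 7 + 0 = 7)
V(v) = 3*v (V(v) = 2*v + v = 3*v)
(D(-33) - V(210))/97738 = (7 - 3*210)/97738 = (7 - 1*630)*(1/97738) = (7 - 630)*(1/97738) = -623*1/97738 = -623/97738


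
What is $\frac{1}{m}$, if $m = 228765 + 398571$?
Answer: $\frac{1}{627336} \approx 1.594 \cdot 10^{-6}$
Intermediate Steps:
$m = 627336$
$\frac{1}{m} = \frac{1}{627336}$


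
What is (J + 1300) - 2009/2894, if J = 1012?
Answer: 6688919/2894 ≈ 2311.3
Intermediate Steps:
(J + 1300) - 2009/2894 = (1012 + 1300) - 2009/2894 = 2312 - 2009*1/2894 = 2312 - 2009/2894 = 6688919/2894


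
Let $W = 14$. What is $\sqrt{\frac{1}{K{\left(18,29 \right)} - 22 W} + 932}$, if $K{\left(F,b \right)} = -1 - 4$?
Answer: $\frac{\sqrt{91306795}}{313} \approx 30.529$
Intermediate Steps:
$K{\left(F,b \right)} = -5$ ($K{\left(F,b \right)} = -1 - 4 = -5$)
$\sqrt{\frac{1}{K{\left(18,29 \right)} - 22 W} + 932} = \sqrt{\frac{1}{-5 - 308} + 932} = \sqrt{\frac{1}{-313} + 932} = \sqrt{- \frac{1}{313} + 932} = \sqrt{\frac{291715}{313}} = \frac{\sqrt{91306795}}{313}$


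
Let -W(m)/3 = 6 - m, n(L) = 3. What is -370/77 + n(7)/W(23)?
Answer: -6213/1309 ≈ -4.7464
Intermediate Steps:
W(m) = -18 + 3*m (W(m) = -3*(6 - m) = -18 + 3*m)
-370/77 + n(7)/W(23) = -370/77 + 3/(-18 + 3*23) = -370*1/77 + 3/(-18 + 69) = -370/77 + 3/51 = -370/77 + 3*(1/51) = -370/77 + 1/17 = -6213/1309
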